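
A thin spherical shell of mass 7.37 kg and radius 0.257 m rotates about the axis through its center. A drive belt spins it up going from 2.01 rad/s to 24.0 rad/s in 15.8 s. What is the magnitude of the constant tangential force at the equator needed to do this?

F ≈ 1.76 N

I = (2/3)MR² = (2/3)(7.37)(0.257)² = 0.3245 kg·m².
α = Δω/Δt = (24.0 − 2.01)/15.8 = 1.392 rad/s².
The required torque is τ = Iα = (0.3245)(1.392) = 0.4517 N·m.
A tangential force at the equator gives τ = FR, so F = τ/R = 0.4517/0.257 = 1.757 N.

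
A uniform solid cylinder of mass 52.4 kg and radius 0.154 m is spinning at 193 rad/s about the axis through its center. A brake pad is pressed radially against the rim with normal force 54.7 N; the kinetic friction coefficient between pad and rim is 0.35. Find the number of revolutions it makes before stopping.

≈ 625 revolutions

I = ½MR² = (1/2)(52.4)(0.154)² = 0.6214 kg·m².
Friction force f = μN = (0.35)(54.7) = 19.14 N at the rim; torque magnitude τ = fR = 2.948 N·m, opposing ω.
|α| = τ/I = 2.948/0.6214 = 4.745 rad/s² (deceleration).
ω² = ω₀² − 2|α|θ with ω = 0 ⇒ θ = ω₀²/(2|α|) = 3925 rad = 624.7 rev.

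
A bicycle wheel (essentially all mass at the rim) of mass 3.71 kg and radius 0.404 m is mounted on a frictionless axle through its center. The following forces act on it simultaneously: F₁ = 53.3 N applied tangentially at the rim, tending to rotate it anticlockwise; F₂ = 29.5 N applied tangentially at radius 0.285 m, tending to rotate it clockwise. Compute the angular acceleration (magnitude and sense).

I = MR² = (3.71)(0.404)² = 0.6055 kg·m².
Taking anticlockwise as positive: τ₁ = +(53.3)(0.404) = +21.53 N·m; τ₂ = −(29.5)(0.285) = −8.407 N·m.
Net torque τ = 13.13 N·m.
α = τ/I = 13.13/0.6055 = 21.68 rad/s².

α ≈ 21.7 rad/s², anticlockwise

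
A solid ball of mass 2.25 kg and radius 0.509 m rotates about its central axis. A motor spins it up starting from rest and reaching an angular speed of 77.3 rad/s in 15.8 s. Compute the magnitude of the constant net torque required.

τ ≈ 1.14 N·m

I = (2/5)MR² = (2/5)(2.25)(0.509)² = 0.2332 kg·m².
α = Δω/Δt = (77.3 − 0)/15.8 = 4.892 rad/s².
τ = Iα = (0.2332)(4.892) = 1.141 N·m.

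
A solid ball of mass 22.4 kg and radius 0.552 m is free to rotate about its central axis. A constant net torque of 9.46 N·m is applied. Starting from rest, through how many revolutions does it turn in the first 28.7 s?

I = (2/5)MR² = (2/5)(22.4)(0.552)² = 2.730 kg·m².
α = τ/I = 9.46/2.730 = 3.465 rad/s².
θ = ½αt² = ½(3.465)(28.7)² = 1427 rad.
Revolutions = θ/(2π) = 227.1.

≈ 227 revolutions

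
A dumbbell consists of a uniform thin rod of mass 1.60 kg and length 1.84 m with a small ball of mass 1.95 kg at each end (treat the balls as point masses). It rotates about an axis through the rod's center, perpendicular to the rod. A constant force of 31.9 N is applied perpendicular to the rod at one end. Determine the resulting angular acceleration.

α ≈ 7.82 rad/s²

I_rod = (1/12)ML² = (1/12)(1.60)(1.84)² = 0.4514 kg·m².
I_balls = 2·m·(L/2)² = 2(1.95)(0.9200)² = 3.301 kg·m².
Total I = 3.752 kg·m².
τ = F·(L/2) = (31.9)(0.920) = 29.35 N·m.
α = τ/I = 29.35/3.752 = 7.821 rad/s².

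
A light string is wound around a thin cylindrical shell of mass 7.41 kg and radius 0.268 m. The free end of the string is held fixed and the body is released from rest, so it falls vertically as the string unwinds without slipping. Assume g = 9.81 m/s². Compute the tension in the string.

T ≈ 36.3 N

Translation: Mg − T = Ma. Rotation about the center: TR = Iα with I = MR².
With a = αR: T = (I/R²)a = M a, so Mg = (1 + 1.000)Ma.
a = g/(1 + 1.000) = 9.81/2.000 = 4.905 m/s².
T = 1.000·M·a = (1.000)(7.41)(4.905) = 36.35 N.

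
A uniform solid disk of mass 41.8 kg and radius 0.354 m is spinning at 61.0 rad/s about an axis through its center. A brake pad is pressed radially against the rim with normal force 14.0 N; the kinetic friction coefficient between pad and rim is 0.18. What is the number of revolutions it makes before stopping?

≈ 869 revolutions

I = ½MR² = (1/2)(41.8)(0.354)² = 2.619 kg·m².
Friction force f = μN = (0.18)(14.0) = 2.520 N at the rim; torque magnitude τ = fR = 0.8921 N·m, opposing ω.
|α| = τ/I = 0.8921/2.619 = 0.3406 rad/s² (deceleration).
ω² = ω₀² − 2|α|θ with ω = 0 ⇒ θ = ω₀²/(2|α|) = 5462 rad = 869.4 rev.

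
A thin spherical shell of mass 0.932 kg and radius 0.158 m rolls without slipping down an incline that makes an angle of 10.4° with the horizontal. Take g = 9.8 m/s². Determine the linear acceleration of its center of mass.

a ≈ 1.06 m/s²

Translation along the incline: Mg sinθ − f = Ma.
Rotation about the center: fR = Iα with I = (2/3)MR². No-slip gives a = αR, so f = (I/R²)a = (2/3)M a.
Substituting: Mg sinθ = (1 + 0.6667)Ma, so a = g sinθ/(1 + 0.6667) = (9.8) sin 10.4° / 1.667 = 1.061 m/s².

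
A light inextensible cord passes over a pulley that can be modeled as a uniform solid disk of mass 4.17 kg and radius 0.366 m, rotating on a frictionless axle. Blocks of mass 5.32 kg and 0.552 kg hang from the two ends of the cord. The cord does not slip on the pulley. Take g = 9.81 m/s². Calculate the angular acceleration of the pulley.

I = ½MR² = (1/2)(4.17)(0.366)² = 0.2793 kg·m².
Heavier block: m₁g − T₁ = m₁a. Lighter block: T₂ − m₂g = m₂a.
Pulley: (T₁ − T₂)R = Iα = I(a/R), so T₁ − T₂ = (I/R²)a = (1/2)M_p a = 2.085·a.
Adding the three: (m₁ − m₂)g = (m₁ + m₂ + 2.085)a, so a = (5.32 − 0.552)(9.81)/(5.32 + 0.552 + 2.085) = 5.878 m/s².
α = a/R = 5.878/0.366 = 16.06 rad/s².

α ≈ 16.1 rad/s²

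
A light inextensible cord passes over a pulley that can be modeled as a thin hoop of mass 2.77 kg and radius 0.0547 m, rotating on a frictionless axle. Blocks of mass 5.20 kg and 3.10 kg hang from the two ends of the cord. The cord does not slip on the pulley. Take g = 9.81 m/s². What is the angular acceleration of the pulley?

α ≈ 34.0 rad/s²

I = MR² = (2.77)(0.0547)² = 0.008288 kg·m².
Heavier block: m₁g − T₁ = m₁a. Lighter block: T₂ − m₂g = m₂a.
Pulley: (T₁ − T₂)R = Iα = I(a/R), so T₁ − T₂ = (I/R²)a = 1·M_p a = 2.770·a.
Adding the three: (m₁ − m₂)g = (m₁ + m₂ + 2.770)a, so a = (5.20 − 3.10)(9.81)/(5.20 + 3.10 + 2.770) = 1.861 m/s².
α = a/R = 1.861/0.0547 = 34.02 rad/s².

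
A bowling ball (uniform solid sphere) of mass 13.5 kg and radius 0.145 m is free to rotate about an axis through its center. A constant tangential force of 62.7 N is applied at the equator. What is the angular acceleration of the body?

I = (2/5)MR² = (2/5)(13.5)(0.145)² = 0.1135 kg·m².
τ = F R = (62.7)(0.145) = 9.091 N·m.
Newton's second law for rotation, τ = Iα, gives α = τ/I = 9.091/0.1135 = 80.08 rad/s².

α ≈ 80.1 rad/s²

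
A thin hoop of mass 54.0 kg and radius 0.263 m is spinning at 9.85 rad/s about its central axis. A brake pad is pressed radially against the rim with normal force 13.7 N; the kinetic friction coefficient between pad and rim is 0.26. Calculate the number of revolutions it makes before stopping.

I = MR² = (54.0)(0.263)² = 3.735 kg·m².
Friction force f = μN = (0.26)(13.7) = 3.562 N at the rim; torque magnitude τ = fR = 0.9368 N·m, opposing ω.
|α| = τ/I = 0.9368/3.735 = 0.2508 rad/s² (deceleration).
ω² = ω₀² − 2|α|θ with ω = 0 ⇒ θ = ω₀²/(2|α|) = 193.4 rad = 30.78 rev.

≈ 30.8 revolutions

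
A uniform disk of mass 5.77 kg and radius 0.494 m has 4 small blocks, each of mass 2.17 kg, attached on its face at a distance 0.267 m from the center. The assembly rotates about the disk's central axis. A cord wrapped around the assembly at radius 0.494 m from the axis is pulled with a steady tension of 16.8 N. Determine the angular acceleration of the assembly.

I_disk = ½MR² = ½(5.77)(0.494)² = 0.7040 kg·m².
I_blocks = 4·m·r² = 4(2.17)(0.267)² = 0.6188 kg·m².
Total I = 1.323 kg·m².
τ = F r = (16.8)(0.494) = 8.299 N·m.
α = τ/I = 8.299/1.323 = 6.274 rad/s².

α ≈ 6.27 rad/s²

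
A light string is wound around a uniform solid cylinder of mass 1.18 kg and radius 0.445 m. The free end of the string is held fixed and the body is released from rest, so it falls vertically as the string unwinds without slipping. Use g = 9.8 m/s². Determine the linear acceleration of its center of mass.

a ≈ 6.53 m/s²

Translation: Mg − T = Ma. Rotation about the center: TR = Iα with I = ½MR².
With a = αR: T = (I/R²)a = (1/2)M a, so Mg = (1 + 0.5000)Ma.
a = g/(1 + 0.5000) = 9.8/1.500 = 6.533 m/s².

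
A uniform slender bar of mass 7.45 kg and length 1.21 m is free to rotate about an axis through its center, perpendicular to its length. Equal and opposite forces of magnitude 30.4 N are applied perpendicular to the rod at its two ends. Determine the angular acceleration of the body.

I = (1/12)ML² = (1/12)(7.45)(1.21)² = 0.9090 kg·m².
The couple gives τ = F·(L/2) + F·(L/2) = F L = (30.4)(1.21) = 36.78 N·m.
Newton's second law for rotation, τ = Iα, gives α = τ/I = 36.78/0.9090 = 40.47 rad/s².

α ≈ 40.5 rad/s²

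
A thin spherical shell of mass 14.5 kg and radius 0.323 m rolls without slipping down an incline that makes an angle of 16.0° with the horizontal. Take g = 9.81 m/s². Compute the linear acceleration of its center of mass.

a ≈ 1.62 m/s²

Translation along the incline: Mg sinθ − f = Ma.
Rotation about the center: fR = Iα with I = (2/3)MR². No-slip gives a = αR, so f = (I/R²)a = (2/3)M a.
Substituting: Mg sinθ = (1 + 0.6667)Ma, so a = g sinθ/(1 + 0.6667) = (9.81) sin 16.0° / 1.667 = 1.622 m/s².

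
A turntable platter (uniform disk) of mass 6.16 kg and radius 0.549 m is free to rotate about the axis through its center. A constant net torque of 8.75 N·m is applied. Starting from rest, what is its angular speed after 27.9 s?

ω ≈ 263 rad/s

I = ½MR² = (1/2)(6.16)(0.549)² = 0.9283 kg·m².
α = τ/I = 8.75/0.9283 = 9.426 rad/s².
ω = ω₀ + αt = 0 + (9.426)(27.9) = 263.0 rad/s.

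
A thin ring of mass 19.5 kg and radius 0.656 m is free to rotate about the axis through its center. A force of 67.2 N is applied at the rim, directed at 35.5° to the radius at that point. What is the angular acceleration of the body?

I = MR² = (19.5)(0.656)² = 8.392 kg·m².
Only the tangential component produces torque: τ = F R sinθ = (67.2)(0.656) sin 35.5° = 25.60 N·m.
Newton's second law for rotation, τ = Iα, gives α = τ/I = 25.60/8.392 = 3.051 rad/s².

α ≈ 3.05 rad/s²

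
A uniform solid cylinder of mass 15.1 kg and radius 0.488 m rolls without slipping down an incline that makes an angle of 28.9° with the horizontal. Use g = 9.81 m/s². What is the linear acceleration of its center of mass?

a ≈ 3.16 m/s²

Translation along the incline: Mg sinθ − f = Ma.
Rotation about the center: fR = Iα with I = ½MR². No-slip gives a = αR, so f = (I/R²)a = (1/2)M a.
Substituting: Mg sinθ = (1 + 0.5000)Ma, so a = g sinθ/(1 + 0.5000) = (9.81) sin 28.9° / 1.500 = 3.161 m/s².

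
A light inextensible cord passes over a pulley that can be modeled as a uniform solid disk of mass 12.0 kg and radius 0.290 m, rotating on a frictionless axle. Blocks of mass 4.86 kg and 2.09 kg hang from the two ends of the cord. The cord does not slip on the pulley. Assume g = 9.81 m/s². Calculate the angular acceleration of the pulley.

I = ½MR² = (1/2)(12.0)(0.290)² = 0.5046 kg·m².
Heavier block: m₁g − T₁ = m₁a. Lighter block: T₂ − m₂g = m₂a.
Pulley: (T₁ − T₂)R = Iα = I(a/R), so T₁ − T₂ = (I/R²)a = (1/2)M_p a = 6.000·a.
Adding the three: (m₁ − m₂)g = (m₁ + m₂ + 6.000)a, so a = (4.86 − 2.09)(9.81)/(4.86 + 2.09 + 6.000) = 2.098 m/s².
α = a/R = 2.098/0.290 = 7.236 rad/s².

α ≈ 7.24 rad/s²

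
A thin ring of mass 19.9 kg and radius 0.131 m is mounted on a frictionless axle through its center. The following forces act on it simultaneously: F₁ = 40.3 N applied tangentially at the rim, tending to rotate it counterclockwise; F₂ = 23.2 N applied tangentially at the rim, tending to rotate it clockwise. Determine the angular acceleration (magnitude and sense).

I = MR² = (19.9)(0.131)² = 0.3415 kg·m².
Taking counterclockwise as positive: τ₁ = +(40.3)(0.131) = +5.279 N·m; τ₂ = −(23.2)(0.131) = −3.039 N·m.
Net torque τ = 2.240 N·m.
α = τ/I = 2.240/0.3415 = 6.560 rad/s².

α ≈ 6.56 rad/s², counterclockwise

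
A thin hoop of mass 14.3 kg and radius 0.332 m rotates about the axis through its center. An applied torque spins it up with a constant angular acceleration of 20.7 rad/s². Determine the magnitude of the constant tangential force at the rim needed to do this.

I = MR² = (14.3)(0.332)² = 1.576 kg·m².
The required torque is τ = Iα = (1.576)(20.70) = 32.63 N·m.
A tangential force at the rim gives τ = FR, so F = τ/R = 32.63/0.332 = 98.28 N.

F ≈ 98.3 N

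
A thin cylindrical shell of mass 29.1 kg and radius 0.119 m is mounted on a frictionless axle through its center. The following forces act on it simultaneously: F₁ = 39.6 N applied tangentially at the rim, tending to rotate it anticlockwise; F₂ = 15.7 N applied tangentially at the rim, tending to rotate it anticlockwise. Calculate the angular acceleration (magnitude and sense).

α ≈ 16.0 rad/s², anticlockwise

I = MR² = (29.1)(0.119)² = 0.4121 kg·m².
Taking anticlockwise as positive: τ₁ = +(39.6)(0.119) = +4.712 N·m; τ₂ = +(15.7)(0.119) = +1.868 N·m.
Net torque τ = 6.581 N·m.
α = τ/I = 6.581/0.4121 = 15.97 rad/s².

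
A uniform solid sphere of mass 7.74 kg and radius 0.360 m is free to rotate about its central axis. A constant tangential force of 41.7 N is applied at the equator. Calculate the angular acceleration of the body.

I = (2/5)MR² = (2/5)(7.74)(0.360)² = 0.4012 kg·m².
τ = F R = (41.7)(0.360) = 15.01 N·m.
Newton's second law for rotation, τ = Iα, gives α = τ/I = 15.01/0.4012 = 37.41 rad/s².

α ≈ 37.4 rad/s²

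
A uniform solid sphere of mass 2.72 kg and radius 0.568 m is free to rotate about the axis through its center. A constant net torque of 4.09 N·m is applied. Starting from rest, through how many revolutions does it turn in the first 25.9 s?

I = (2/5)MR² = (2/5)(2.72)(0.568)² = 0.3510 kg·m².
α = τ/I = 4.09/0.3510 = 11.65 rad/s².
θ = ½αt² = ½(11.65)(25.9)² = 3908 rad.
Revolutions = θ/(2π) = 622.0.

≈ 622 revolutions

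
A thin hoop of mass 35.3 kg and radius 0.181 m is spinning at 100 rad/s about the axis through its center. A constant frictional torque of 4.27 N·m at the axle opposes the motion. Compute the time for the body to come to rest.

t ≈ 27.1 s

I = MR² = (35.3)(0.181)² = 1.156 kg·m².
The net torque has magnitude 4.27 N·m, opposing ω.
|α| = τ/I = 4.270/1.156 = 3.692 rad/s² (deceleration).
0 = ω₀ − |α|t ⇒ t = ω₀/|α| = 100/3.692 = 27.08 s.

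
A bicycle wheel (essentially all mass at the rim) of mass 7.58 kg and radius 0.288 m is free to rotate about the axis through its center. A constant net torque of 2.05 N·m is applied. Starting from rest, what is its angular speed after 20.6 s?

ω ≈ 67.2 rad/s

I = MR² = (7.58)(0.288)² = 0.6287 kg·m².
α = τ/I = 2.05/0.6287 = 3.261 rad/s².
ω = ω₀ + αt = 0 + (3.261)(20.6) = 67.17 rad/s.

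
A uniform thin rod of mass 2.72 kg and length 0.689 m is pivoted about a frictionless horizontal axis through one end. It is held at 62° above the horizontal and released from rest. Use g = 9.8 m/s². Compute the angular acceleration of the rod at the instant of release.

About the pivot, I = (1/3)ML² = (1/3)(2.72)(0.689)² = 0.4304 kg·m².
The weight acts at the center, a distance L/2 = 0.3445 m from the pivot; τ = Mg(L/2) cos 62° = 4.311 N·m.
α = τ/I = 4.311/0.4304 = 10.02 rad/s².

α ≈ 10.0 rad/s²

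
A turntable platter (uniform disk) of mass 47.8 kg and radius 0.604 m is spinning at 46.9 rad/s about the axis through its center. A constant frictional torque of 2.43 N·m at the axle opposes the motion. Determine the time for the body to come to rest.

I = ½MR² = (1/2)(47.8)(0.604)² = 8.719 kg·m².
The net torque has magnitude 2.43 N·m, opposing ω.
|α| = τ/I = 2.430/8.719 = 0.2787 rad/s² (deceleration).
0 = ω₀ − |α|t ⇒ t = ω₀/|α| = 46.9/0.2787 = 168.3 s.

t ≈ 168 s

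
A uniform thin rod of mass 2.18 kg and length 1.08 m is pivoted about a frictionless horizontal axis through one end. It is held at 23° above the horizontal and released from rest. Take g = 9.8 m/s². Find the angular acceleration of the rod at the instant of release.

α ≈ 12.5 rad/s²

About the pivot, I = (1/3)ML² = (1/3)(2.18)(1.08)² = 0.8476 kg·m².
The weight acts at the center, a distance L/2 = 0.5400 m from the pivot; τ = Mg(L/2) cos 23° = 10.62 N·m.
α = τ/I = 10.62/0.8476 = 12.53 rad/s².
(Equivalently α = (3g/(2L)) cos 23° = 12.53 rad/s².)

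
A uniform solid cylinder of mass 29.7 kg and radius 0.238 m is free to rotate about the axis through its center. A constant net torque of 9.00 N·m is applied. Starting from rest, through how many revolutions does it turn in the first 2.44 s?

≈ 5.07 revolutions

I = ½MR² = (1/2)(29.7)(0.238)² = 0.8412 kg·m².
α = τ/I = 9.00/0.8412 = 10.70 rad/s².
θ = ½αt² = ½(10.70)(2.44)² = 31.85 rad.
Revolutions = θ/(2π) = 5.069.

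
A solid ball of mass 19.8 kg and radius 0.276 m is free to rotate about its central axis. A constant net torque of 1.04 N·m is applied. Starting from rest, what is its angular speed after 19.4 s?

ω ≈ 33.4 rad/s

I = (2/5)MR² = (2/5)(19.8)(0.276)² = 0.6033 kg·m².
α = τ/I = 1.04/0.6033 = 1.724 rad/s².
ω = ω₀ + αt = 0 + (1.724)(19.4) = 33.44 rad/s.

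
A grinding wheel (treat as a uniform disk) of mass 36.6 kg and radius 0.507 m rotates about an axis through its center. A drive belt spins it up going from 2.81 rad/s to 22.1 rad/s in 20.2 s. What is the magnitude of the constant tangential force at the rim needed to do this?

I = ½MR² = (1/2)(36.6)(0.507)² = 4.704 kg·m².
α = Δω/Δt = (22.1 − 2.81)/20.2 = 0.9550 rad/s².
The required torque is τ = Iα = (4.704)(0.9550) = 4.492 N·m.
A tangential force at the rim gives τ = FR, so F = τ/R = 4.492/0.507 = 8.860 N.

F ≈ 8.86 N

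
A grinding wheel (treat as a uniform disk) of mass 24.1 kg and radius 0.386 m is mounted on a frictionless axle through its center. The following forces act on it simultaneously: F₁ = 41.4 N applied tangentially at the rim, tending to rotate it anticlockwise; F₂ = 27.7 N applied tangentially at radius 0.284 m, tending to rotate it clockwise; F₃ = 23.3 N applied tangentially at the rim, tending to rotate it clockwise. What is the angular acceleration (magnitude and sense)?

I = ½MR² = (1/2)(24.1)(0.386)² = 1.795 kg·m².
Taking anticlockwise as positive: τ₁ = +(41.4)(0.386) = +15.98 N·m; τ₂ = −(27.7)(0.284) = −7.867 N·m; τ₃ = −(23.3)(0.386) = −8.994 N·m.
Net torque τ = -0.8802 N·m.
α = τ/I = -0.8802/1.795 = -0.4903 rad/s².

α ≈ 0.490 rad/s², clockwise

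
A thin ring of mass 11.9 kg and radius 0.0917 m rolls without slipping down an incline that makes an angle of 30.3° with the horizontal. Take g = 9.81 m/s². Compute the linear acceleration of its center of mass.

Translation along the incline: Mg sinθ − f = Ma.
Rotation about the center: fR = Iα with I = MR². No-slip gives a = αR, so f = (I/R²)a = M a.
Substituting: Mg sinθ = (1 + 1.000)Ma, so a = g sinθ/(1 + 1.000) = (9.81) sin 30.3° / 2.000 = 2.475 m/s².

a ≈ 2.47 m/s²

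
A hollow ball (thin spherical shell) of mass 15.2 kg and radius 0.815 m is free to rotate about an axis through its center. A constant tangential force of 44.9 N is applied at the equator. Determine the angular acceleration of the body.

I = (2/3)MR² = (2/3)(15.2)(0.815)² = 6.731 kg·m².
τ = F R = (44.9)(0.815) = 36.59 N·m.
From τ = Iα: α = 36.59/6.731 = 5.437 rad/s².

α ≈ 5.44 rad/s²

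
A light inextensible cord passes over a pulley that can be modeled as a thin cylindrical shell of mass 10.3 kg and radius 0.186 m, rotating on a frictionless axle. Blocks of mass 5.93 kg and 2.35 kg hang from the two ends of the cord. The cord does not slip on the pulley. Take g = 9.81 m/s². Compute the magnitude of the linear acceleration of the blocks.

a ≈ 1.89 m/s²

I = MR² = (10.3)(0.186)² = 0.3563 kg·m².
Heavier block: m₁g − T₁ = m₁a. Lighter block: T₂ − m₂g = m₂a.
Pulley: (T₁ − T₂)R = Iα = I(a/R), so T₁ − T₂ = (I/R²)a = 1·M_p a = 10.30·a.
Adding the three: (m₁ − m₂)g = (m₁ + m₂ + 10.30)a, so a = (5.93 − 2.35)(9.81)/(5.93 + 2.35 + 10.30) = 1.890 m/s².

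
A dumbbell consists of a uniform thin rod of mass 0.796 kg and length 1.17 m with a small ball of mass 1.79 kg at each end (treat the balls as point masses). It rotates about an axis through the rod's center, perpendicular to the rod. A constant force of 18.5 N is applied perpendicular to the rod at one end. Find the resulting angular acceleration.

α ≈ 8.22 rad/s²

I_rod = (1/12)ML² = (1/12)(0.796)(1.17)² = 0.09080 kg·m².
I_balls = 2·m·(L/2)² = 2(1.79)(0.5850)² = 1.225 kg·m².
Total I = 1.316 kg·m².
τ = F·(L/2) = (18.5)(0.585) = 10.82 N·m.
α = τ/I = 10.82/1.316 = 8.224 rad/s².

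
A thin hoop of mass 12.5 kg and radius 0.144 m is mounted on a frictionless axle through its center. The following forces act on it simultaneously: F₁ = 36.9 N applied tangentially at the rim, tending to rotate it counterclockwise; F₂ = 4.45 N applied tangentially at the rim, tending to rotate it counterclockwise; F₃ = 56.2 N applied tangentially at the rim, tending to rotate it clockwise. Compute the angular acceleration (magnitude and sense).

I = MR² = (12.5)(0.144)² = 0.2592 kg·m².
Taking counterclockwise as positive: τ₁ = +(36.9)(0.144) = +5.314 N·m; τ₂ = +(4.45)(0.144) = +0.6408 N·m; τ₃ = −(56.2)(0.144) = −8.093 N·m.
Net torque τ = -2.138 N·m.
α = τ/I = -2.138/0.2592 = -8.250 rad/s².

α ≈ 8.25 rad/s², clockwise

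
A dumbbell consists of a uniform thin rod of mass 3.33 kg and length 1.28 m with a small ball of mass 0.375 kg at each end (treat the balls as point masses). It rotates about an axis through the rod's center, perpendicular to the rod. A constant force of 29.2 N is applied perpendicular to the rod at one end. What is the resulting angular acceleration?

I_rod = (1/12)ML² = (1/12)(3.33)(1.28)² = 0.4547 kg·m².
I_balls = 2·m·(L/2)² = 2(0.375)(0.6400)² = 0.3072 kg·m².
Total I = 0.7619 kg·m².
τ = F·(L/2) = (29.2)(0.640) = 18.69 N·m.
α = τ/I = 18.69/0.7619 = 24.53 rad/s².

α ≈ 24.5 rad/s²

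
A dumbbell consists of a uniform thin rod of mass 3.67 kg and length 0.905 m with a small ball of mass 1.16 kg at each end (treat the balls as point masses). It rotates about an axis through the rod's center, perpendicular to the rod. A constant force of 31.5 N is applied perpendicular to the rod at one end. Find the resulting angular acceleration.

I_rod = (1/12)ML² = (1/12)(3.67)(0.905)² = 0.2505 kg·m².
I_balls = 2·m·(L/2)² = 2(1.16)(0.4525)² = 0.4750 kg·m².
Total I = 0.7255 kg·m².
τ = F·(L/2) = (31.5)(0.453) = 14.25 N·m.
α = τ/I = 14.25/0.7255 = 19.65 rad/s².

α ≈ 19.6 rad/s²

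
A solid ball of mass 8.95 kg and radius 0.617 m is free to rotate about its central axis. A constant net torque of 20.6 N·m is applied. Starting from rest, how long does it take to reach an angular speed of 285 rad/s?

I = (2/5)MR² = (2/5)(8.95)(0.617)² = 1.363 kg·m².
α = τ/I = 20.6/1.363 = 15.12 rad/s².
ω = αt ⇒ t = ω/α = 285/15.12 = 18.86 s.

t ≈ 18.9 s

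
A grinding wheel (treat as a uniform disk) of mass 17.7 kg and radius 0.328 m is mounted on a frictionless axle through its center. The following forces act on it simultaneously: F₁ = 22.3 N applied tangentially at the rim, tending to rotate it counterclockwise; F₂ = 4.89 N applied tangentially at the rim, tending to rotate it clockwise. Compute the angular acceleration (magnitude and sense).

I = ½MR² = (1/2)(17.7)(0.328)² = 0.9521 kg·m².
Taking counterclockwise as positive: τ₁ = +(22.3)(0.328) = +7.314 N·m; τ₂ = −(4.89)(0.328) = −1.604 N·m.
Net torque τ = 5.710 N·m.
α = τ/I = 5.710/0.9521 = 5.998 rad/s².

α ≈ 6.00 rad/s², counterclockwise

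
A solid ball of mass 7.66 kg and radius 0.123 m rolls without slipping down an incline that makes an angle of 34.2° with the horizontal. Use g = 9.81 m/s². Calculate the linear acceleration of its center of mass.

Translation along the incline: Mg sinθ − f = Ma.
Rotation about the center: fR = Iα with I = (2/5)MR². No-slip gives a = αR, so f = (I/R²)a = (2/5)M a.
Substituting: Mg sinθ = (1 + 0.4000)Ma, so a = g sinθ/(1 + 0.4000) = (9.81) sin 34.2° / 1.400 = 3.939 m/s².

a ≈ 3.94 m/s²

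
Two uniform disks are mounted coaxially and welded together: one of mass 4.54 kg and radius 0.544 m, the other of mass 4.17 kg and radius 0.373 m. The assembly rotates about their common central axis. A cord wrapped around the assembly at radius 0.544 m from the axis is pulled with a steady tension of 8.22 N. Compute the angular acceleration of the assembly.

I = ½M₁R₁² + ½M₂R₂² = ½(4.54)(0.544)² + ½(4.17)(0.373)² = 0.9619 kg·m².
τ = F r = (8.22)(0.544) = 4.472 N·m.
α = τ/I = 4.472/0.9619 = 4.649 rad/s².

α ≈ 4.65 rad/s²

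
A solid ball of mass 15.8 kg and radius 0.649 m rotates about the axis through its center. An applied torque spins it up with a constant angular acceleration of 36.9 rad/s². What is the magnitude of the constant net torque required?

I = (2/5)MR² = (2/5)(15.8)(0.649)² = 2.662 kg·m².
τ = Iα = (2.662)(36.90) = 98.23 N·m.

τ ≈ 98.2 N·m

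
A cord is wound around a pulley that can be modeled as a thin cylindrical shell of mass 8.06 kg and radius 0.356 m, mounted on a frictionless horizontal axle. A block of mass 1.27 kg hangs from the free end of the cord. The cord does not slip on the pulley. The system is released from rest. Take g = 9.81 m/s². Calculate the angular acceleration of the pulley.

I = MR² = (8.06)(0.356)² = 1.021 kg·m².
Block: mg − T = ma. Pulley: TR = Iα. No-slip: a = αR, so T = (I/R²)a = 8.060·a.
Then mg = (m + 8.060)a, so a = (1.27)(9.81)/(1.27 + 8.060) = 1.335 m/s².
α = a/R = 1.335/0.356 = 3.751 rad/s².

α ≈ 3.75 rad/s²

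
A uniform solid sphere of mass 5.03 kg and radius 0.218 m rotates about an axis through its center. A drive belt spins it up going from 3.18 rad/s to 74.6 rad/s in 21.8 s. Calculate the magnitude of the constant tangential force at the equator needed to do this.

I = (2/5)MR² = (2/5)(5.03)(0.218)² = 0.09562 kg·m².
α = Δω/Δt = (74.6 − 3.18)/21.8 = 3.276 rad/s².
The required torque is τ = Iα = (0.09562)(3.276) = 0.3133 N·m.
A tangential force at the equator gives τ = FR, so F = τ/R = 0.3133/0.218 = 1.437 N.

F ≈ 1.44 N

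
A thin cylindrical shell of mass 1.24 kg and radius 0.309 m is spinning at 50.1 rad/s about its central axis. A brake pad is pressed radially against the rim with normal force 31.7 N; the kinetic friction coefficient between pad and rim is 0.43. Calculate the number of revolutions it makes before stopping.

≈ 5.61 revolutions

I = MR² = (1.24)(0.309)² = 0.1184 kg·m².
Friction force f = μN = (0.43)(31.7) = 13.63 N at the rim; torque magnitude τ = fR = 4.212 N·m, opposing ω.
|α| = τ/I = 4.212/0.1184 = 35.58 rad/s² (deceleration).
ω² = ω₀² − 2|α|θ with ω = 0 ⇒ θ = ω₀²/(2|α|) = 35.28 rad = 5.615 rev.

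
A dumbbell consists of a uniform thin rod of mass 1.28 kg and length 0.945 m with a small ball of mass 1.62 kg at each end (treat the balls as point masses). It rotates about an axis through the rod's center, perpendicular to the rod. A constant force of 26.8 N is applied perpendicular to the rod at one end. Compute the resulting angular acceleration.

I_rod = (1/12)ML² = (1/12)(1.28)(0.945)² = 0.09526 kg·m².
I_balls = 2·m·(L/2)² = 2(1.62)(0.4725)² = 0.7234 kg·m².
Total I = 0.8186 kg·m².
τ = F·(L/2) = (26.8)(0.472) = 12.66 N·m.
α = τ/I = 12.66/0.8186 = 15.47 rad/s².

α ≈ 15.5 rad/s²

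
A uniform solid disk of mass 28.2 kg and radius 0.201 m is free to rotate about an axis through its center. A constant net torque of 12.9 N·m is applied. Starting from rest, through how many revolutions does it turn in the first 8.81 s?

≈ 140 revolutions

I = ½MR² = (1/2)(28.2)(0.201)² = 0.5697 kg·m².
α = τ/I = 12.9/0.5697 = 22.65 rad/s².
θ = ½αt² = ½(22.65)(8.81)² = 878.8 rad.
Revolutions = θ/(2π) = 139.9.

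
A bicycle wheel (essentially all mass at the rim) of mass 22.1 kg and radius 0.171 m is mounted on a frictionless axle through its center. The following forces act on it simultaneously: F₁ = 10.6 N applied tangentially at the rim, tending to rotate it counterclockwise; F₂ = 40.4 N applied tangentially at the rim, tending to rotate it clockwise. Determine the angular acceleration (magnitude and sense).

α ≈ 7.89 rad/s², clockwise

I = MR² = (22.1)(0.171)² = 0.6462 kg·m².
Taking counterclockwise as positive: τ₁ = +(10.6)(0.171) = +1.813 N·m; τ₂ = −(40.4)(0.171) = −6.908 N·m.
Net torque τ = -5.096 N·m.
α = τ/I = -5.096/0.6462 = -7.885 rad/s².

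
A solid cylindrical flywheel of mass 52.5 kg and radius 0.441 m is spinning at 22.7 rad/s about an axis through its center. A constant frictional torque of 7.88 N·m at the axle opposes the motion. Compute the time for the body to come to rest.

t ≈ 14.7 s

I = ½MR² = (1/2)(52.5)(0.441)² = 5.105 kg·m².
The net torque has magnitude 7.88 N·m, opposing ω.
|α| = τ/I = 7.880/5.105 = 1.544 rad/s² (deceleration).
0 = ω₀ − |α|t ⇒ t = ω₀/|α| = 22.7/1.544 = 14.71 s.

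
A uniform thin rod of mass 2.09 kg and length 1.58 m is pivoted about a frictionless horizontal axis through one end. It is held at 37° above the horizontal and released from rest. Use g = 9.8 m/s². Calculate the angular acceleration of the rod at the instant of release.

α ≈ 7.43 rad/s²

About the pivot, I = (1/3)ML² = (1/3)(2.09)(1.58)² = 1.739 kg·m².
The weight acts at the center, a distance L/2 = 0.7900 m from the pivot; τ = Mg(L/2) cos 37° = 12.92 N·m.
α = τ/I = 12.92/1.739 = 7.430 rad/s².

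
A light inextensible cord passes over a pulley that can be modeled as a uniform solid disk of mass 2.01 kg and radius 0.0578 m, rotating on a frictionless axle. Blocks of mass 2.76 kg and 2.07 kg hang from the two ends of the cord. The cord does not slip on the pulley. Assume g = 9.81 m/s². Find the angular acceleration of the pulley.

I = ½MR² = (1/2)(2.01)(0.0578)² = 0.003358 kg·m².
Heavier block: m₁g − T₁ = m₁a. Lighter block: T₂ − m₂g = m₂a.
Pulley: (T₁ − T₂)R = Iα = I(a/R), so T₁ − T₂ = (I/R²)a = (1/2)M_p a = 1.005·a.
Adding the three: (m₁ − m₂)g = (m₁ + m₂ + 1.005)a, so a = (2.76 − 2.07)(9.81)/(2.76 + 2.07 + 1.005) = 1.160 m/s².
α = a/R = 1.160/0.0578 = 20.07 rad/s².

α ≈ 20.1 rad/s²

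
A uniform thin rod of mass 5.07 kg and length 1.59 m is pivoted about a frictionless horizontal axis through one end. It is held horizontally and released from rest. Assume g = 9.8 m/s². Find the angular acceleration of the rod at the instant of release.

About the pivot, I = (1/3)ML² = (1/3)(5.07)(1.59)² = 4.272 kg·m².
The weight acts at the center, a distance L/2 = 0.7950 m from the pivot; τ = Mg(L/2) = 39.50 N·m.
α = τ/I = 39.50/4.272 = 9.245 rad/s².

α ≈ 9.25 rad/s²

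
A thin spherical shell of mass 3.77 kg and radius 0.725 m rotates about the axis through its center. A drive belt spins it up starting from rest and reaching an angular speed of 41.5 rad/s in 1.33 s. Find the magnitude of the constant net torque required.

I = (2/3)MR² = (2/3)(3.77)(0.725)² = 1.321 kg·m².
α = Δω/Δt = (41.5 − 0)/1.33 = 31.20 rad/s².
τ = Iα = (1.321)(31.20) = 41.22 N·m.

τ ≈ 41.2 N·m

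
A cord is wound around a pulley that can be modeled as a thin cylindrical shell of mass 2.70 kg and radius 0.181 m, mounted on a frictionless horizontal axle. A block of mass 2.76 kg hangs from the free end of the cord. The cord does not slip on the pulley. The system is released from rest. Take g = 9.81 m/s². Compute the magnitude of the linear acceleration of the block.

a ≈ 4.96 m/s²

I = MR² = (2.70)(0.181)² = 0.08845 kg·m².
Block: mg − T = ma. Pulley: TR = Iα. No-slip: a = αR, so T = (I/R²)a = 2.700·a.
Then mg = (m + 2.700)a, so a = (2.76)(9.81)/(2.76 + 2.700) = 4.959 m/s².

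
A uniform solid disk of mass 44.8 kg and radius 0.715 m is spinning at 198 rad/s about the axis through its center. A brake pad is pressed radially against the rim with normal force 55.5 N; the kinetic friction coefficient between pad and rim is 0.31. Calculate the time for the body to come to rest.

t ≈ 184 s

I = ½MR² = (1/2)(44.8)(0.715)² = 11.45 kg·m².
Friction force f = μN = (0.31)(55.5) = 17.20 N at the rim; torque magnitude τ = fR = 12.30 N·m, opposing ω.
|α| = τ/I = 12.30/11.45 = 1.074 rad/s² (deceleration).
0 = ω₀ − |α|t ⇒ t = ω₀/|α| = 198/1.074 = 184.3 s.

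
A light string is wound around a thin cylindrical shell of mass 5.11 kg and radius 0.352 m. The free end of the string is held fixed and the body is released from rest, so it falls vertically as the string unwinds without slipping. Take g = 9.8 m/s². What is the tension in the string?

T ≈ 25.0 N

Translation: Mg − T = Ma. Rotation about the center: TR = Iα with I = MR².
With a = αR: T = (I/R²)a = M a, so Mg = (1 + 1.000)Ma.
a = g/(1 + 1.000) = 9.8/2.000 = 4.900 m/s².
T = 1.000·M·a = (1.000)(5.11)(4.900) = 25.04 N.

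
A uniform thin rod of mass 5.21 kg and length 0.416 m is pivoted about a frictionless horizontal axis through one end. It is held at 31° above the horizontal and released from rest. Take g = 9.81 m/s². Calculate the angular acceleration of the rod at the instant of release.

α ≈ 30.3 rad/s²

About the pivot, I = (1/3)ML² = (1/3)(5.21)(0.416)² = 0.3005 kg·m².
The weight acts at the center, a distance L/2 = 0.2080 m from the pivot; τ = Mg(L/2) cos 31° = 9.112 N·m.
α = τ/I = 9.112/0.3005 = 30.32 rad/s².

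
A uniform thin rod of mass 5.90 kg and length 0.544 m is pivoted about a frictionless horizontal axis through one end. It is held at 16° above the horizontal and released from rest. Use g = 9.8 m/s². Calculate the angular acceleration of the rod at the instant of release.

About the pivot, I = (1/3)ML² = (1/3)(5.90)(0.544)² = 0.5820 kg·m².
The weight acts at the center, a distance L/2 = 0.2720 m from the pivot; τ = Mg(L/2) cos 16° = 15.12 N·m.
α = τ/I = 15.12/0.5820 = 25.98 rad/s².

α ≈ 26.0 rad/s²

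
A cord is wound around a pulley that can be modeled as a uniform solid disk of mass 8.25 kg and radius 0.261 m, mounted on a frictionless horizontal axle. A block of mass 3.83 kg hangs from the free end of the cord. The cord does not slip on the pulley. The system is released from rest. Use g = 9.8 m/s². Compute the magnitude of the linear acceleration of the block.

a ≈ 4.72 m/s²

I = ½MR² = (1/2)(8.25)(0.261)² = 0.2810 kg·m².
Block: mg − T = ma. Pulley: TR = Iα. No-slip: a = αR, so T = (I/R²)a = 4.125·a.
Then mg = (m + 4.125)a, so a = (3.83)(9.8)/(3.83 + 4.125) = 4.718 m/s².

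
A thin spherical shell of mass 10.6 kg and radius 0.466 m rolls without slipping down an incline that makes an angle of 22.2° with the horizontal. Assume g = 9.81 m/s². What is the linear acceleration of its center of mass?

a ≈ 2.22 m/s²

Translation along the incline: Mg sinθ − f = Ma.
Rotation about the center: fR = Iα with I = (2/3)MR². No-slip gives a = αR, so f = (I/R²)a = (2/3)M a.
Substituting: Mg sinθ = (1 + 0.6667)Ma, so a = g sinθ/(1 + 0.6667) = (9.81) sin 22.2° / 1.667 = 2.224 m/s².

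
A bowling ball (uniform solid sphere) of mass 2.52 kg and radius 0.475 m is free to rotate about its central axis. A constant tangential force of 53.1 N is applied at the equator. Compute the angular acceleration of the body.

α ≈ 111 rad/s²

I = (2/5)MR² = (2/5)(2.52)(0.475)² = 0.2274 kg·m².
τ = F R = (53.1)(0.475) = 25.22 N·m.
Newton's second law for rotation, τ = Iα, gives α = τ/I = 25.22/0.2274 = 110.9 rad/s².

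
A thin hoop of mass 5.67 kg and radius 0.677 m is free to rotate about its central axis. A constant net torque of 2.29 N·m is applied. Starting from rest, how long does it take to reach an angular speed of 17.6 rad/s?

I = MR² = (5.67)(0.677)² = 2.599 kg·m².
α = τ/I = 2.29/2.599 = 0.8812 rad/s².
ω = αt ⇒ t = ω/α = 17.6/0.8812 = 19.97 s.

t ≈ 20.0 s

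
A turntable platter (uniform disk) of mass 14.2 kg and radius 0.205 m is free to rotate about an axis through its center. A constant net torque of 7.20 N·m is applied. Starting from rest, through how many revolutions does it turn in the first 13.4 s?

≈ 345 revolutions

I = ½MR² = (1/2)(14.2)(0.205)² = 0.2984 kg·m².
α = τ/I = 7.20/0.2984 = 24.13 rad/s².
θ = ½αt² = ½(24.13)(13.4)² = 2166 rad.
Revolutions = θ/(2π) = 344.8.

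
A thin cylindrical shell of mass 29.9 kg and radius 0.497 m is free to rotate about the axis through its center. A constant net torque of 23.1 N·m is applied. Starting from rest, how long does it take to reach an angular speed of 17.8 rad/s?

t ≈ 5.69 s

I = MR² = (29.9)(0.497)² = 7.386 kg·m².
α = τ/I = 23.1/7.386 = 3.128 rad/s².
ω = αt ⇒ t = ω/α = 17.8/3.128 = 5.691 s.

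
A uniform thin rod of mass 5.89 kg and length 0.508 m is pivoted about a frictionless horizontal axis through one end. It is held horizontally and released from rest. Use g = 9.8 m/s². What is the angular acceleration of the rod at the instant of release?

About the pivot, I = (1/3)ML² = (1/3)(5.89)(0.508)² = 0.5067 kg·m².
The weight acts at the center, a distance L/2 = 0.2540 m from the pivot; τ = Mg(L/2) = 14.66 N·m.
α = τ/I = 14.66/0.5067 = 28.94 rad/s².

α ≈ 28.9 rad/s²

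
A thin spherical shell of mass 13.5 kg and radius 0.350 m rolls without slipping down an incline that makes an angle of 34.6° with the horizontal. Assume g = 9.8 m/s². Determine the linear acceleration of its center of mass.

Translation along the incline: Mg sinθ − f = Ma.
Rotation about the center: fR = Iα with I = (2/3)MR². No-slip gives a = αR, so f = (I/R²)a = (2/3)M a.
Substituting: Mg sinθ = (1 + 0.6667)Ma, so a = g sinθ/(1 + 0.6667) = (9.8) sin 34.6° / 1.667 = 3.339 m/s².

a ≈ 3.34 m/s²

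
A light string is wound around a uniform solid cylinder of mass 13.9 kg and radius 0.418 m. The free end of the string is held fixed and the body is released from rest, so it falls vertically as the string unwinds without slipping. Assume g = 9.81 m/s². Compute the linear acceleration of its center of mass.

a ≈ 6.54 m/s²

Translation: Mg − T = Ma. Rotation about the center: TR = Iα with I = ½MR².
With a = αR: T = (I/R²)a = (1/2)M a, so Mg = (1 + 0.5000)Ma.
a = g/(1 + 0.5000) = 9.81/1.500 = 6.540 m/s².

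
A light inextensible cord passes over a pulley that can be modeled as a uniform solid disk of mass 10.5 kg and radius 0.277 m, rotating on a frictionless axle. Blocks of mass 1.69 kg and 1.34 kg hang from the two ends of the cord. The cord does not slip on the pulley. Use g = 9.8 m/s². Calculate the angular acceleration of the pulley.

α ≈ 1.50 rad/s²

I = ½MR² = (1/2)(10.5)(0.277)² = 0.4028 kg·m².
Heavier block: m₁g − T₁ = m₁a. Lighter block: T₂ − m₂g = m₂a.
Pulley: (T₁ − T₂)R = Iα = I(a/R), so T₁ − T₂ = (I/R²)a = (1/2)M_p a = 5.250·a.
Adding the three: (m₁ − m₂)g = (m₁ + m₂ + 5.250)a, so a = (1.69 − 1.34)(9.8)/(1.69 + 1.34 + 5.250) = 0.4143 m/s².
α = a/R = 0.4143/0.277 = 1.495 rad/s².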